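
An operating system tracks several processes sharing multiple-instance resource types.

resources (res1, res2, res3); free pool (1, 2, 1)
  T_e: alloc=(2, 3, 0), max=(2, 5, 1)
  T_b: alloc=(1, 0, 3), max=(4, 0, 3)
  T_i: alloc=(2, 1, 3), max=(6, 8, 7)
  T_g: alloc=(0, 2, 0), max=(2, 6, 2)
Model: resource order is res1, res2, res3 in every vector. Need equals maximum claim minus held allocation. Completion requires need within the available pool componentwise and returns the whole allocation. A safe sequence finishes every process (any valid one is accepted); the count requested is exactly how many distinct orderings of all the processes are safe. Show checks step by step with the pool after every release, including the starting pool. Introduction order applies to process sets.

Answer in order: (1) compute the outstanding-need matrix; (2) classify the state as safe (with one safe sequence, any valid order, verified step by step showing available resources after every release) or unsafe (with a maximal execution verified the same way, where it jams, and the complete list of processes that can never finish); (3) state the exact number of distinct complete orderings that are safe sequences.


(1) Remaining need (order res1, res2, res3):
  T_e: (0, 2, 1)
  T_b: (3, 0, 0)
  T_i: (4, 7, 4)
  T_g: (2, 4, 2)
(2) SAFE — a valid safe sequence is T_e, T_b, T_g, T_i.
Key observation: T_e marks the first exact bind of the order: its need (0, 2, 1) fits the free (1, 2, 1) with zero slack on a requested resource.
Check, step by step:
  pool = (1, 2, 1)
  run T_e (needs (0, 2, 1), free (1, 2, 1)); after release of (2, 3, 0) the pool is (3, 5, 1)
  run T_b (needs (3, 0, 0), free (3, 5, 1)); after release of (1, 0, 3) the pool is (4, 5, 4)
  run T_g (needs (2, 4, 2), free (4, 5, 4)); after release of (0, 2, 0) the pool is (4, 7, 4)
  run T_i (needs (4, 7, 4), free (4, 7, 4)); after release of (2, 1, 3) the pool is (6, 8, 7)
(3) Exactly 1 of the possible complete orderings is a safe sequence.


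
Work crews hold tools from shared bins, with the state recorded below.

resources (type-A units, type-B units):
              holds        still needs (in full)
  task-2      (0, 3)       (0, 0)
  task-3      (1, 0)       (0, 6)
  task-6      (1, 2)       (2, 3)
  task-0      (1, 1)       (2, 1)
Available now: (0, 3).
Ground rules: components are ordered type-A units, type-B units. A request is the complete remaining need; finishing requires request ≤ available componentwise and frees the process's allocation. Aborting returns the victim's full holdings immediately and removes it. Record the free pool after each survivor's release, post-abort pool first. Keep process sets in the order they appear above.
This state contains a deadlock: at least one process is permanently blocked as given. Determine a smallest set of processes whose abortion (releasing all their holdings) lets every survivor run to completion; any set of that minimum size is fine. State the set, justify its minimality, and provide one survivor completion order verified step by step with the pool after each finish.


The answer: abort task-0.
Key observation: task-6 was stuck for good until task-0 gave back (1, 1); in the order shown it finishes at step 3.
Why nothing smaller works: aborting no one leaves the state deadlocked as given.
Survivors finish in the order: task-2, task-3, task-6. Walking it through (pool after the aborts first):
  pool = (1, 4)
  run task-2 (needs (0, 0), free (1, 4)); after release of (0, 3) the pool is (1, 7)
  run task-3 (needs (0, 6), free (1, 7)); after release of (1, 0) the pool is (2, 7)
  run task-6 (needs (2, 3), free (2, 7)); after release of (1, 2) the pool is (3, 9)


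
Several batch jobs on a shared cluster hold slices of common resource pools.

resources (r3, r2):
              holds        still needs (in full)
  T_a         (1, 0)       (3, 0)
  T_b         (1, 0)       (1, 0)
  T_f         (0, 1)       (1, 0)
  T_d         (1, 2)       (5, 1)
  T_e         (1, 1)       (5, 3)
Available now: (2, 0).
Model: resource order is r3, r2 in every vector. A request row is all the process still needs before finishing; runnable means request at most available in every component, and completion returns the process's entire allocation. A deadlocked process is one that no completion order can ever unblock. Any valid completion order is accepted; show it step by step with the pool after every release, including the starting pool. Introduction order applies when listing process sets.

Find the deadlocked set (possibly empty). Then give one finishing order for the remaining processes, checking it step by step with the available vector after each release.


Deadlocked: T_d and T_e.
Key observation: T_b, T_f, T_a can finish, but then (4, 1) is all there is, and the blocked group's r3 demands exceed it.
The rest can finish in the order T_b, T_f, T_a. Walking it through:
  pool = (2, 0)
  T_b needs (1, 0) <= (2, 0) -> finishes; pool += (1, 0) = (3, 0)
  T_f needs (1, 0) <= (3, 0) -> finishes; pool += (0, 1) = (3, 1)
  T_a needs (3, 0) <= (3, 1) -> finishes; pool += (1, 0) = (4, 1)
None of the blocked processes ever fits:
  blocked: T_d wants (5, 1), pool (4, 1) — not enough r3
  blocked: T_e wants (5, 3), pool (4, 1) — not enough r3 and r2


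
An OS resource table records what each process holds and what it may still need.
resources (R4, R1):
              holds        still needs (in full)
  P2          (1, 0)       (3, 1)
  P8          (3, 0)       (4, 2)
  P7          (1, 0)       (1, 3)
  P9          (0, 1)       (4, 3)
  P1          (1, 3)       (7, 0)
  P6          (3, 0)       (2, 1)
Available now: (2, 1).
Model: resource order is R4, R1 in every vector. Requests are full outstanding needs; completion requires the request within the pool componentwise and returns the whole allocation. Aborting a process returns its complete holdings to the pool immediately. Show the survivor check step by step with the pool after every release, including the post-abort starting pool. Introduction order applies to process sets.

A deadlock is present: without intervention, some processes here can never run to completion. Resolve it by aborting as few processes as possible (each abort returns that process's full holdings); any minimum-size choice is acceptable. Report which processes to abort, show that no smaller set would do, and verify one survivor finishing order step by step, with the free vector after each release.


The answer: abort P1.
Key observation: aborting P1 returns (1, 3), and P7 — hopeless before — runs at step 1 with the returned capacity in the pool.
Why nothing smaller works: aborting no one leaves the state deadlocked as given.
Survivors finish in the order: P7, P9, P2, P8, P6. Step-by-step check (pool after the aborts first):
  pool = (3, 4)
  run P7 (needs (1, 3), free (3, 4)); after release of (1, 0) the pool is (4, 4)
  run P9 (needs (4, 3), free (4, 4)); after release of (0, 1) the pool is (4, 5)
  run P2 (needs (3, 1), free (4, 5)); after release of (1, 0) the pool is (5, 5)
  run P8 (needs (4, 2), free (5, 5)); after release of (3, 0) the pool is (8, 5)
  run P6 (needs (2, 1), free (8, 5)); after release of (3, 0) the pool is (11, 5)


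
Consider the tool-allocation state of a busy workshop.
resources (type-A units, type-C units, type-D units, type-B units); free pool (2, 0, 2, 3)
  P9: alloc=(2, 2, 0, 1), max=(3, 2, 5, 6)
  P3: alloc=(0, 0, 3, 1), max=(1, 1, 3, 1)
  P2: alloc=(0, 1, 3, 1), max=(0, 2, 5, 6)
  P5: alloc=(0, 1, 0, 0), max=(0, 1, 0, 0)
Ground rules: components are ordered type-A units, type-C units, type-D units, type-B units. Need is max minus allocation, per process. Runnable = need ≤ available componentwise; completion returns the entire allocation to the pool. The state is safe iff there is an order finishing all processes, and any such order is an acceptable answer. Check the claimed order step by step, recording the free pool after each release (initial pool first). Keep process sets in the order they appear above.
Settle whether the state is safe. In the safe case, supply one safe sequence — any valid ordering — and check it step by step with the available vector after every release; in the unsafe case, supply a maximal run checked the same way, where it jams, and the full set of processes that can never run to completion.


The state is UNSAFE.
Key observation: once P5, P3 finish, the pool peaks at (2, 1, 5, 4) — and every remaining process still needs more type-B units than that.
Going as far as possible: P5, P3; after that, nothing fits. Check, step by step:
  pool = (2, 0, 2, 3)
  P5 needs (0, 0, 0, 0) <= (2, 0, 2, 3) -> finishes; pool += (0, 1, 0, 0) = (2, 1, 2, 3)
  P3 needs (1, 1, 0, 0) <= (2, 1, 2, 3) -> finishes; pool += (0, 0, 3, 1) = (2, 1, 5, 4)
  P9 cannot run: need (1, 0, 5, 5) vs free (2, 1, 5, 4) (insufficient type-B units)
  P2 cannot run: need (0, 1, 2, 5) vs free (2, 1, 5, 4) (insufficient type-B units)
Permanently blocked: P9 and P2.


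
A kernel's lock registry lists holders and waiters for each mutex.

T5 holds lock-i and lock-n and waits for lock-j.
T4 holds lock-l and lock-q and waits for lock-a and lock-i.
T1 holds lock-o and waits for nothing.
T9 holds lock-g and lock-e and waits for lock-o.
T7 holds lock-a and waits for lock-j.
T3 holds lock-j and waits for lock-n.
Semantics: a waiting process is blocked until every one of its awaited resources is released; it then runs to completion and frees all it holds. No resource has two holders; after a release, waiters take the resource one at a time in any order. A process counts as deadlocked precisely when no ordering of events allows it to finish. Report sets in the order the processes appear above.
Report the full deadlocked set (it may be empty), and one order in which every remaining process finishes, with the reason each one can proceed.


Deadlocked set: T5, T4, T7 and T3.
Key observation: T5 -> T3 -> T5 is a circular wait — nothing in it can go first; T4 and T7 wait into the deadlock from upstream.
The rest can finish in the order T1, T9.
Step-by-step check:
  T1 waits on nothing -> runs at once and releases lock-o
  T9: everything it awaited (lock-o) is free; runs, freeing lock-g and lock-e


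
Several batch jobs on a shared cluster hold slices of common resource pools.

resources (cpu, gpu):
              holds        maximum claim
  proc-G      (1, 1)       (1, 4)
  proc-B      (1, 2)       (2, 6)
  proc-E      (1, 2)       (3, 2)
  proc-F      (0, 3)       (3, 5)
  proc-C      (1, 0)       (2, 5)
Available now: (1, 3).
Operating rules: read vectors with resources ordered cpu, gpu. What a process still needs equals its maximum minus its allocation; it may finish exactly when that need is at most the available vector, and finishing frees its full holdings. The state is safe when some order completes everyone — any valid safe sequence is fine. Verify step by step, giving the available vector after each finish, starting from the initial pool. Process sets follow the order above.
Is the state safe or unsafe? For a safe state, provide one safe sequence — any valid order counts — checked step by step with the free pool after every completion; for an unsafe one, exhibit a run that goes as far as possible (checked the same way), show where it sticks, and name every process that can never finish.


The state is SAFE; one workable sequence: proc-G, proc-B, proc-E, proc-F, proc-C.
Key observation: the order's first zero-slack moment is proc-G ((0, 3) needed, (1, 3) free — a requested resource with nothing to spare).
Walking it through:
  pool = (1, 3)
  proc-G needs (0, 3) <= (1, 3) -> finishes; pool += (1, 1) = (2, 4)
  proc-B needs (1, 4) <= (2, 4) -> finishes; pool += (1, 2) = (3, 6)
  proc-E needs (2, 0) <= (3, 6) -> finishes; pool += (1, 2) = (4, 8)
  proc-F needs (3, 2) <= (4, 8) -> finishes; pool += (0, 3) = (4, 11)
  proc-C needs (1, 5) <= (4, 11) -> finishes; pool += (1, 0) = (5, 11)


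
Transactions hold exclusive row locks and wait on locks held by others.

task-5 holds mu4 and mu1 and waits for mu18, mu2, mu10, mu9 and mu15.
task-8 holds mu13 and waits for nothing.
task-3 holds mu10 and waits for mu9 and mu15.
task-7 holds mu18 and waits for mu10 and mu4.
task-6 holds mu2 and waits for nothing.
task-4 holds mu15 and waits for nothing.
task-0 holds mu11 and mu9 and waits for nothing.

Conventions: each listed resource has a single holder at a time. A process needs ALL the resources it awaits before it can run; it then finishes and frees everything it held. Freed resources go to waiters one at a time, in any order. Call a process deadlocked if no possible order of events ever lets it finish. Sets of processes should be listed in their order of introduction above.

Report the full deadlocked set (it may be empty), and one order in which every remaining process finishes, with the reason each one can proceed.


The deadlocked set is task-5 and task-7.
Key observation: the knot is the closed ring of waits task-5 -> task-7 -> task-5; no other process is dragged down with it.
A valid finishing order for the others: task-8, task-4, task-0, task-3, task-6.
Step-by-step check:
  task-8: no waits; runs immediately, freeing mu13
  task-4: no waits; runs immediately, freeing mu15
  task-0: no waits; runs immediately, freeing mu11 and mu9
  task-3: everything it awaited (mu9 and mu15) is free; runs, freeing mu10
  task-6: no waits; runs immediately, freeing mu2


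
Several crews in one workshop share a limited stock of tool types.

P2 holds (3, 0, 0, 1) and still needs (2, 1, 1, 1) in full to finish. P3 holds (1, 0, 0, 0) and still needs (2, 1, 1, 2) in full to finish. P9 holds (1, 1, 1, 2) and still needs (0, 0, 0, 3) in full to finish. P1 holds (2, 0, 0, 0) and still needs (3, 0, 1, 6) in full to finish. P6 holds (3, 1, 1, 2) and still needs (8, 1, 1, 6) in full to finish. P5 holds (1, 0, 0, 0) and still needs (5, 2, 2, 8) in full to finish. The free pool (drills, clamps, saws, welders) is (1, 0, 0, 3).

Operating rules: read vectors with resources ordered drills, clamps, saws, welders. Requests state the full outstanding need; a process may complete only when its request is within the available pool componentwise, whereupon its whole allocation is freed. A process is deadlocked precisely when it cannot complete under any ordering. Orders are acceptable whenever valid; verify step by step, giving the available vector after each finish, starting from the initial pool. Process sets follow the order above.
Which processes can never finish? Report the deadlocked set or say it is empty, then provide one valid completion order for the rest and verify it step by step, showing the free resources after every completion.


The deadlocked set is empty.
Key observation: P9 fits the free pool immediately, and its release cascades until everyone finishes.
The rest can finish in the order P9, P2, P3, P1, P6, P5. Walking it through:
  pool = (1, 0, 0, 3)
  P9 needs (0, 0, 0, 3) <= (1, 0, 0, 3) -> finishes; pool += (1, 1, 1, 2) = (2, 1, 1, 5)
  P2 needs (2, 1, 1, 1) <= (2, 1, 1, 5) -> finishes; pool += (3, 0, 0, 1) = (5, 1, 1, 6)
  P3 needs (2, 1, 1, 2) <= (5, 1, 1, 6) -> finishes; pool += (1, 0, 0, 0) = (6, 1, 1, 6)
  P1 needs (3, 0, 1, 6) <= (6, 1, 1, 6) -> finishes; pool += (2, 0, 0, 0) = (8, 1, 1, 6)
  P6 needs (8, 1, 1, 6) <= (8, 1, 1, 6) -> finishes; pool += (3, 1, 1, 2) = (11, 2, 2, 8)
  P5 needs (5, 2, 2, 8) <= (11, 2, 2, 8) -> finishes; pool += (1, 0, 0, 0) = (12, 2, 2, 8)


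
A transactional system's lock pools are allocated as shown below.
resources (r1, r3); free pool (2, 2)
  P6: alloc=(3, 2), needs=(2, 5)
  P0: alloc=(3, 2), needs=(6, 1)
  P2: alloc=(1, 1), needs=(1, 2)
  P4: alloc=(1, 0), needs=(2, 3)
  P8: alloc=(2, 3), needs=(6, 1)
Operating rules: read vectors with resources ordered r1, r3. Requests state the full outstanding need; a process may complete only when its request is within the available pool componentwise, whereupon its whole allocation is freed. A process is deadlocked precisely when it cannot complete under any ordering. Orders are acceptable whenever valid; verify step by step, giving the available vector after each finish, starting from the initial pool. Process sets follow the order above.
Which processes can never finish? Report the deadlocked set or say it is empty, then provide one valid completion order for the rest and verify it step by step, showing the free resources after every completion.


The deadlocked set is P6, P0 and P8.
Key observation: after P2, P4 the pool peaks at (4, 3), and each blocked process is short somewhere: P6 on r3; P0 on r1; P8 on r1.
A valid finishing order for the others: P2, P4. Step-by-step check:
  pool = (2, 2)
  P2 needs (1, 2) <= (2, 2) -> finishes; pool += (1, 1) = (3, 3)
  P4 needs (2, 3) <= (3, 3) -> finishes; pool += (1, 0) = (4, 3)
The stuck group stays short no matter what:
  P6 cannot run: need (2, 5) vs free (4, 3) (insufficient r3)
  P0 cannot run: need (6, 1) vs free (4, 3) (insufficient r1)
  P8 cannot run: need (6, 1) vs free (4, 3) (insufficient r1)


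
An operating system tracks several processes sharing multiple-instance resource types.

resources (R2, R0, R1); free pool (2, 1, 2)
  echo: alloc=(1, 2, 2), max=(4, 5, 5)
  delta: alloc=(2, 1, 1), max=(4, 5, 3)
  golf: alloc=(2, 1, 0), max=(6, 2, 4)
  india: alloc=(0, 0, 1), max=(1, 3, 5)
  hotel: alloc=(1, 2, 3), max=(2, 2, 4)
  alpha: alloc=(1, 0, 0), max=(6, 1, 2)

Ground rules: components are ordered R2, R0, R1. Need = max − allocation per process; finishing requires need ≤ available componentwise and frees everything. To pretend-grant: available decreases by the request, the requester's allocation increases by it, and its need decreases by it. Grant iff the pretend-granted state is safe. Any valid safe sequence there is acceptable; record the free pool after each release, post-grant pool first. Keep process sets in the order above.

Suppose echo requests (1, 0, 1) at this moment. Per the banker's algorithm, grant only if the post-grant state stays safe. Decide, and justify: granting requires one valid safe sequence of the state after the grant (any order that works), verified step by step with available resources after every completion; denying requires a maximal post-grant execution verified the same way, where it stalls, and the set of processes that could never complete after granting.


GRANT — the state after the grant stays safe, e.g. via hotel, echo, delta, golf, alpha, india.
Key observation: post-grant, (1, 1, 1) remains, and an order beginning with hotel completes everyone.
Verifying the post-grant state step by step:
  pool = (1, 1, 1)
  run hotel (needs (1, 0, 1), free (1, 1, 1)); after release of (1, 2, 3) the pool is (2, 3, 4)
  run echo (needs (2, 3, 2), free (2, 3, 4)); after release of (2, 2, 3) the pool is (4, 5, 7)
  run delta (needs (2, 4, 2), free (4, 5, 7)); after release of (2, 1, 1) the pool is (6, 6, 8)
  run golf (needs (4, 1, 4), free (6, 6, 8)); after release of (2, 1, 0) the pool is (8, 7, 8)
  run alpha (needs (5, 1, 2), free (8, 7, 8)); after release of (1, 0, 0) the pool is (9, 7, 8)
  run india (needs (1, 3, 4), free (9, 7, 8)); after release of (0, 0, 1) the pool is (9, 7, 9)


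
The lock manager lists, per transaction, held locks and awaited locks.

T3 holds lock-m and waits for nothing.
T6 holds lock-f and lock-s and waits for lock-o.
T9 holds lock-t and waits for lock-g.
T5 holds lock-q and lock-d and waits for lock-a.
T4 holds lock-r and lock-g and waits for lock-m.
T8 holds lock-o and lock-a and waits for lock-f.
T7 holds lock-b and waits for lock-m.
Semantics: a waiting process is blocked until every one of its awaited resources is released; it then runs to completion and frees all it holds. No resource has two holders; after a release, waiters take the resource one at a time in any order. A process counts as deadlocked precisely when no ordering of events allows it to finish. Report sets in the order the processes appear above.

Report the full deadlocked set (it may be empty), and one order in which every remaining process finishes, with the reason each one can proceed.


The deadlocked set is T6, T5 and T8.
Key observation: the cycle T6 -> T8 -> T6 can never break — each member waits on the next; T5 waits into the deadlock from upstream.
A valid finishing order for the others: T3, T7, T4, T9.
Walking it through:
  T3: no waits; runs immediately, freeing lock-m
  T7: everything it awaited (lock-m) is free; runs, freeing lock-b
  T4: everything it awaited (lock-m) is free; runs, freeing lock-r and lock-g
  T9: everything it awaited (lock-g) is free; runs, freeing lock-t


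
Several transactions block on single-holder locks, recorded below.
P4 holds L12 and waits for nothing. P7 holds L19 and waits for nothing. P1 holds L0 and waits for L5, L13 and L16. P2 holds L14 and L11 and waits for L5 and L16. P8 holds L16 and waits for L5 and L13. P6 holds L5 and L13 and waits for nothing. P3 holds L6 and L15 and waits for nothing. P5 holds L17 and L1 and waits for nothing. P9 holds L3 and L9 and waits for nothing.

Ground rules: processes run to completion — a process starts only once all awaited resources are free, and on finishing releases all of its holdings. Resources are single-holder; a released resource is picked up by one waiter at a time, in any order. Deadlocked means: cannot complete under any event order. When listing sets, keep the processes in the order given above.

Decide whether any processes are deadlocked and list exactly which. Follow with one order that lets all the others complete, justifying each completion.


No process is deadlocked.
Key observation: all waits point, directly or indirectly, at processes that can finish, so nothing is permanently blocked.
One completion order for the rest: P3, P4, P6, P8, P7, P9, P1, P2, P5.
Walking it through:
  P3: no waits; runs immediately, freeing L6 and L15
  P4: no waits; runs immediately, freeing L12
  P6: no waits; runs immediately, freeing L5 and L13
  run P8 (all its waits — L5 and L13 — are resolved); releases L16
  P7: no waits; runs immediately, freeing L19
  P9: no waits; runs immediately, freeing L3 and L9
  run P1 (all its waits — L5, L13 and L16 — are resolved); releases L0
  run P2 (all its waits — L5 and L16 — are resolved); releases L14 and L11
  P5: no waits; runs immediately, freeing L17 and L1


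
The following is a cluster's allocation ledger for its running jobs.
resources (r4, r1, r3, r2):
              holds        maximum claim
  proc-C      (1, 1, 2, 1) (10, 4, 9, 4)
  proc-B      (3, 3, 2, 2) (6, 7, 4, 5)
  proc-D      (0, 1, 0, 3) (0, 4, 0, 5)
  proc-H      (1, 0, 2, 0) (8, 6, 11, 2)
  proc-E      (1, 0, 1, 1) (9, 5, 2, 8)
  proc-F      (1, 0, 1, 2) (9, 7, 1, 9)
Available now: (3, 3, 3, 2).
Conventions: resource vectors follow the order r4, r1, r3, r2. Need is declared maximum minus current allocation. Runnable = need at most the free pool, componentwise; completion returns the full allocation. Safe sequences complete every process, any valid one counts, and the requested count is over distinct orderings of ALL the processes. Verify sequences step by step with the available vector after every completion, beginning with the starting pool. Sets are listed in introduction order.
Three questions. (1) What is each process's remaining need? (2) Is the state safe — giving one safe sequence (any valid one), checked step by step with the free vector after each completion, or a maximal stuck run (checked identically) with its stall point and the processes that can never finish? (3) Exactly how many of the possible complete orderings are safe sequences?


(1) Remaining need (order r4, r1, r3, r2):
  proc-C: (9, 3, 7, 3)
  proc-B: (3, 4, 2, 3)
  proc-D: (0, 3, 0, 2)
  proc-H: (7, 6, 9, 2)
  proc-E: (8, 5, 1, 7)
  proc-F: (8, 7, 0, 7)
(2) UNSAFE.
Key observation: proc-D, proc-B can finish, but then (6, 7, 5, 7) is all there is, and the blocked group's r4 demands exceed it.
A maximal execution: proc-D, proc-B — then nothing else fits. Step-by-step check:
  pool = (3, 3, 3, 2)
  proc-D needs (0, 3, 0, 2) <= (3, 3, 3, 2) -> finishes; pool += (0, 1, 0, 3) = (3, 4, 3, 5)
  proc-B needs (3, 4, 2, 3) <= (3, 4, 3, 5) -> finishes; pool += (3, 3, 2, 2) = (6, 7, 5, 7)
  proc-C still needs (9, 3, 7, 3) but only (6, 7, 5, 7) is free — short on r4 and r3
  proc-H still needs (7, 6, 9, 2) but only (6, 7, 5, 7) is free — short on r4 and r3
  proc-E still needs (8, 5, 1, 7) but only (6, 7, 5, 7) is free — short on r4
  proc-F still needs (8, 7, 0, 7) but only (6, 7, 5, 7) is free — short on r4
Processes that can never finish: proc-C, proc-H, proc-E and proc-F.
(3) Precisely 0 of the possible complete orderings are safe sequences.


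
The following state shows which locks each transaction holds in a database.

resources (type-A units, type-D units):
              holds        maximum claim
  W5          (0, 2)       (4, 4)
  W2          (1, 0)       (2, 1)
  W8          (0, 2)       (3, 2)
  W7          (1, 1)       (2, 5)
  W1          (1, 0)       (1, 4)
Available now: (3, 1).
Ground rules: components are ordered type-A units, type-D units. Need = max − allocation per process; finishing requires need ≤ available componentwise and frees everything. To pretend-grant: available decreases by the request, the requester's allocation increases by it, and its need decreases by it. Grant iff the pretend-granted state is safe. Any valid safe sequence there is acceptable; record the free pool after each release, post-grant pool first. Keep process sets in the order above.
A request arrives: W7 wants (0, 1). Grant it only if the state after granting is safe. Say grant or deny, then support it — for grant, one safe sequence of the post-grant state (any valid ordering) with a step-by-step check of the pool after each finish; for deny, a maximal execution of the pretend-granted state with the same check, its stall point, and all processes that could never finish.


GRANT — the state after the grant stays safe, e.g. via W8, W2, W5, W1, W7.
Key observation: after the grant the pool drops to (3, 0), which still lets W8 finish first and unwind the rest.
Verifying the post-grant state step by step:
  pool = (3, 0)
  run W8 (needs (3, 0), free (3, 0)); after release of (0, 2) the pool is (3, 2)
  run W2 (needs (1, 1), free (3, 2)); after release of (1, 0) the pool is (4, 2)
  run W5 (needs (4, 2), free (4, 2)); after release of (0, 2) the pool is (4, 4)
  run W1 (needs (0, 4), free (4, 4)); after release of (1, 0) the pool is (5, 4)
  run W7 (needs (1, 3), free (5, 4)); after release of (1, 2) the pool is (6, 6)


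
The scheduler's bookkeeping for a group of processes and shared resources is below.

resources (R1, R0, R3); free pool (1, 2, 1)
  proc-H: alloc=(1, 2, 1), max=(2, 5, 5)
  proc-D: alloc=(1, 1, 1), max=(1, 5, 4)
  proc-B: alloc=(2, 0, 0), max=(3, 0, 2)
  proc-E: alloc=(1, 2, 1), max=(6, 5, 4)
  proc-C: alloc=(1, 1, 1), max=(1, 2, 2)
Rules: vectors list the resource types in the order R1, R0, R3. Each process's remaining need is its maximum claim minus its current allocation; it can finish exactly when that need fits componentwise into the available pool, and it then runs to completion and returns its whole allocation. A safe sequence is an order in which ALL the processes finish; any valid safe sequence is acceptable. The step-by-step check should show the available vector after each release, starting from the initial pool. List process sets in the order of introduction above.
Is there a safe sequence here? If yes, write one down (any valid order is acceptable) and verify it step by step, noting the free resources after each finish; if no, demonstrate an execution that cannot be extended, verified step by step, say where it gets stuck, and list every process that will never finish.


UNSAFE — no complete ordering exists.
Key observation: the wall is R3: completing proc-C, proc-B brings the pool only to (4, 3, 2), and all the rest need more.
The run proc-C, proc-B cannot be extended any further. Walking it through:
  pool = (1, 2, 1)
  run proc-C (needs (0, 1, 1), free (1, 2, 1)); after release of (1, 1, 1) the pool is (2, 3, 2)
  run proc-B (needs (1, 0, 2), free (2, 3, 2)); after release of (2, 0, 0) the pool is (4, 3, 2)
  blocked: proc-H wants (1, 3, 4), pool (4, 3, 2) — not enough R3
  blocked: proc-D wants (0, 4, 3), pool (4, 3, 2) — not enough R0 and R3
  blocked: proc-E wants (5, 3, 3), pool (4, 3, 2) — not enough R1 and R3
Never able to finish: proc-H, proc-D and proc-E.


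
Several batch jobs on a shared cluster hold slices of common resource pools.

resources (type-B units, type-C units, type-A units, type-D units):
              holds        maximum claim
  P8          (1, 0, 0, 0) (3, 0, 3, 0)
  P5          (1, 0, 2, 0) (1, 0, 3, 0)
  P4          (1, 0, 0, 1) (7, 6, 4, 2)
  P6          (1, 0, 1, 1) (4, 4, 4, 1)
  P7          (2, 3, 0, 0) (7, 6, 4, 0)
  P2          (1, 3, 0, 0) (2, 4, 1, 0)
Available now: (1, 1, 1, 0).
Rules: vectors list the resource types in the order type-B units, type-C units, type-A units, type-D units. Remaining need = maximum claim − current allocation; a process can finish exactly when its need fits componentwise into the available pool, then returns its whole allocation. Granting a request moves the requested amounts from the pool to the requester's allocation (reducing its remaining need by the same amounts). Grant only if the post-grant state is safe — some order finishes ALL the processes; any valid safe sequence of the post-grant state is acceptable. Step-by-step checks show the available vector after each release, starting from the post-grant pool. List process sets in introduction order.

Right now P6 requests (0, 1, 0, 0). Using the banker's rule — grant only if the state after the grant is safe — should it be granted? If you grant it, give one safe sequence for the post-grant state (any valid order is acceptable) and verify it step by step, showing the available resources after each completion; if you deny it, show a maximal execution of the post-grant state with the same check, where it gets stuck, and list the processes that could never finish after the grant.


DENY. Granting would leave the state unsafe.
Key observation: no order helps: past P5, P8, the free pool tops out at (3, 0, 3, 0), below what each blocked process needs in type-C units.
After a pretend grant, a maximal execution: P5, P8 — then nothing else fits. Verifying each step:
  pool = (1, 0, 1, 0)
  P5: need (0, 0, 1, 0) fits (1, 0, 1, 0); releases (1, 0, 2, 0), pool now (2, 0, 3, 0)
  P8: need (2, 0, 3, 0) fits (2, 0, 3, 0); releases (1, 0, 0, 0), pool now (3, 0, 3, 0)
  P4 cannot run: need (6, 6, 4, 1) vs free (3, 0, 3, 0) (insufficient type-B units, type-C units, type-A units and type-D units)
  P6 cannot run: need (3, 3, 3, 0) vs free (3, 0, 3, 0) (insufficient type-C units)
  P7 cannot run: need (5, 3, 4, 0) vs free (3, 0, 3, 0) (insufficient type-B units, type-C units and type-A units)
  P2 cannot run: need (1, 1, 1, 0) vs free (3, 0, 3, 0) (insufficient type-C units)
Had the request been granted, P4, P6, P7 and P2 could never finish.


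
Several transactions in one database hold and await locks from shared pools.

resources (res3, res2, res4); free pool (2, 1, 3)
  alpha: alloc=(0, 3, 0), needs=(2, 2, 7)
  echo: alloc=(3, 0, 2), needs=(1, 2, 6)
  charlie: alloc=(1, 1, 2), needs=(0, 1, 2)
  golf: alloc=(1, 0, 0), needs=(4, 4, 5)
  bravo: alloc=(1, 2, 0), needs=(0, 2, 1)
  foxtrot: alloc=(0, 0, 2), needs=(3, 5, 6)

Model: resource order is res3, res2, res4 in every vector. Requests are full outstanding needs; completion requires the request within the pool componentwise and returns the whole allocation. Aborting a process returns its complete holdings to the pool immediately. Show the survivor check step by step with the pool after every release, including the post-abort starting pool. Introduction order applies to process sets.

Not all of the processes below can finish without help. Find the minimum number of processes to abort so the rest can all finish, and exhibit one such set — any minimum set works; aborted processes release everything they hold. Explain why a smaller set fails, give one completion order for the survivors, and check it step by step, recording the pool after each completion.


Minimum abort set: echo.
Key observation: the deadlocked alpha becomes finishable only because echo released (3, 0, 2); it completes at step 2 below.
No smaller set exists: with zero aborts the deadlock remains.
Survivors finish in the order: charlie, alpha, bravo, foxtrot, golf. Step-by-step check (pool after the aborts first):
  pool = (5, 1, 5)
  charlie needs (0, 1, 2) <= (5, 1, 5) -> finishes; pool += (1, 1, 2) = (6, 2, 7)
  alpha needs (2, 2, 7) <= (6, 2, 7) -> finishes; pool += (0, 3, 0) = (6, 5, 7)
  bravo needs (0, 2, 1) <= (6, 5, 7) -> finishes; pool += (1, 2, 0) = (7, 7, 7)
  foxtrot needs (3, 5, 6) <= (7, 7, 7) -> finishes; pool += (0, 0, 2) = (7, 7, 9)
  golf needs (4, 4, 5) <= (7, 7, 9) -> finishes; pool += (1, 0, 0) = (8, 7, 9)


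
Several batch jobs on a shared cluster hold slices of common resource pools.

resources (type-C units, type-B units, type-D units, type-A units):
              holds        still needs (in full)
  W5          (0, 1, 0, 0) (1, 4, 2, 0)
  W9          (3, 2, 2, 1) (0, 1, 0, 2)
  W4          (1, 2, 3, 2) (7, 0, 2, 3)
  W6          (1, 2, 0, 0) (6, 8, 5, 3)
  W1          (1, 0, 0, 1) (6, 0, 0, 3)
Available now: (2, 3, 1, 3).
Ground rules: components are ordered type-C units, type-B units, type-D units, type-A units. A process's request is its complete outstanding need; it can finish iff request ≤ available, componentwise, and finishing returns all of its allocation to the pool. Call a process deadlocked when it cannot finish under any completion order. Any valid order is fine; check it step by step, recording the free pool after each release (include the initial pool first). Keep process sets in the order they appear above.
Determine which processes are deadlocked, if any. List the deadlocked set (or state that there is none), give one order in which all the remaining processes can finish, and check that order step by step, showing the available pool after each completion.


Deadlocked: W4, W6 and W1.
Key observation: the wall is type-C units: completing W9, W5 brings the pool only to (5, 6, 3, 4), and all the rest need more.
One completion order for the rest: W9, W5. Verifying each step:
  pool = (2, 3, 1, 3)
  W9 needs (0, 1, 0, 2) <= (2, 3, 1, 3) -> finishes; pool += (3, 2, 2, 1) = (5, 5, 3, 4)
  W5 needs (1, 4, 2, 0) <= (5, 5, 3, 4) -> finishes; pool += (0, 1, 0, 0) = (5, 6, 3, 4)
The stuck group stays short no matter what:
  W4 cannot run: need (7, 0, 2, 3) vs free (5, 6, 3, 4) (insufficient type-C units)
  W6 cannot run: need (6, 8, 5, 3) vs free (5, 6, 3, 4) (insufficient type-C units, type-B units and type-D units)
  W1 cannot run: need (6, 0, 0, 3) vs free (5, 6, 3, 4) (insufficient type-C units)


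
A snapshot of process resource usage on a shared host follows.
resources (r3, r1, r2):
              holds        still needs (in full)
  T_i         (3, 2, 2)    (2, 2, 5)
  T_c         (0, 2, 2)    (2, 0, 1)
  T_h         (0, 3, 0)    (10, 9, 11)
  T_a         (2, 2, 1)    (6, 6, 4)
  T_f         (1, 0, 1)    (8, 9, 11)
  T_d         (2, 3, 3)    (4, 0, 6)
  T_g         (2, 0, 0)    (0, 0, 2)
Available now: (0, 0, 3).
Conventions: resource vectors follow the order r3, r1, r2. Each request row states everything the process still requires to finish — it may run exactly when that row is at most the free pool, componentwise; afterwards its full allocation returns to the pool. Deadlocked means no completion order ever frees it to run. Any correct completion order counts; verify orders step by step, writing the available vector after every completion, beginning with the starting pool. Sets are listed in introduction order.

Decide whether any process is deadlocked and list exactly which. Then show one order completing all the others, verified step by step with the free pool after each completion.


No process is deadlocked.
Key observation: there is always a runnable process — T_g first — so the state unwinds completely.
One completion order for the rest: T_g, T_c, T_i, T_d, T_a, T_f, T_h. Verifying each step:
  pool = (0, 0, 3)
  T_g: need (0, 0, 2) fits (0, 0, 3); releases (2, 0, 0), pool now (2, 0, 3)
  T_c: need (2, 0, 1) fits (2, 0, 3); releases (0, 2, 2), pool now (2, 2, 5)
  T_i: need (2, 2, 5) fits (2, 2, 5); releases (3, 2, 2), pool now (5, 4, 7)
  T_d: need (4, 0, 6) fits (5, 4, 7); releases (2, 3, 3), pool now (7, 7, 10)
  T_a: need (6, 6, 4) fits (7, 7, 10); releases (2, 2, 1), pool now (9, 9, 11)
  T_f: need (8, 9, 11) fits (9, 9, 11); releases (1, 0, 1), pool now (10, 9, 12)
  T_h: need (10, 9, 11) fits (10, 9, 12); releases (0, 3, 0), pool now (10, 12, 12)


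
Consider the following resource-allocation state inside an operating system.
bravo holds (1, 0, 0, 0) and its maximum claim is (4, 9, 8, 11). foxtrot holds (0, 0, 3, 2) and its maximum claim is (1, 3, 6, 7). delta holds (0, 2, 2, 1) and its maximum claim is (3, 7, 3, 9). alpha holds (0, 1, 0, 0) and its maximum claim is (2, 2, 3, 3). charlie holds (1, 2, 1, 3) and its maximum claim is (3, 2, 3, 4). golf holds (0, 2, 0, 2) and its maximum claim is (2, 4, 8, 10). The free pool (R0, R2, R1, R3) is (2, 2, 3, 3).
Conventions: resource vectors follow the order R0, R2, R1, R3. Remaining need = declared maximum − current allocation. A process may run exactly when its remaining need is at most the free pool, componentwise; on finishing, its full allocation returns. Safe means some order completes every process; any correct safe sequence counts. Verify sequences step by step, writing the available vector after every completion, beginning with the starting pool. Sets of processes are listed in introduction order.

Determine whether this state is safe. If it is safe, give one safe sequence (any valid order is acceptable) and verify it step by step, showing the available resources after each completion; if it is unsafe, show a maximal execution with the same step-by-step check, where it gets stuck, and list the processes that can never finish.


The state is SAFE; one workable sequence: charlie, foxtrot, alpha, delta, golf, bravo.
Key observation: at charlie the run first touches a limit — (2, 0, 2, 1) against (2, 2, 3, 3), exact on a resource it actually requests.
Step-by-step check:
  pool = (2, 2, 3, 3)
  run charlie (needs (2, 0, 2, 1), free (2, 2, 3, 3)); after release of (1, 2, 1, 3) the pool is (3, 4, 4, 6)
  run foxtrot (needs (1, 3, 3, 5), free (3, 4, 4, 6)); after release of (0, 0, 3, 2) the pool is (3, 4, 7, 8)
  run alpha (needs (2, 1, 3, 3), free (3, 4, 7, 8)); after release of (0, 1, 0, 0) the pool is (3, 5, 7, 8)
  run delta (needs (3, 5, 1, 8), free (3, 5, 7, 8)); after release of (0, 2, 2, 1) the pool is (3, 7, 9, 9)
  run golf (needs (2, 2, 8, 8), free (3, 7, 9, 9)); after release of (0, 2, 0, 2) the pool is (3, 9, 9, 11)
  run bravo (needs (3, 9, 8, 11), free (3, 9, 9, 11)); after release of (1, 0, 0, 0) the pool is (4, 9, 9, 11)


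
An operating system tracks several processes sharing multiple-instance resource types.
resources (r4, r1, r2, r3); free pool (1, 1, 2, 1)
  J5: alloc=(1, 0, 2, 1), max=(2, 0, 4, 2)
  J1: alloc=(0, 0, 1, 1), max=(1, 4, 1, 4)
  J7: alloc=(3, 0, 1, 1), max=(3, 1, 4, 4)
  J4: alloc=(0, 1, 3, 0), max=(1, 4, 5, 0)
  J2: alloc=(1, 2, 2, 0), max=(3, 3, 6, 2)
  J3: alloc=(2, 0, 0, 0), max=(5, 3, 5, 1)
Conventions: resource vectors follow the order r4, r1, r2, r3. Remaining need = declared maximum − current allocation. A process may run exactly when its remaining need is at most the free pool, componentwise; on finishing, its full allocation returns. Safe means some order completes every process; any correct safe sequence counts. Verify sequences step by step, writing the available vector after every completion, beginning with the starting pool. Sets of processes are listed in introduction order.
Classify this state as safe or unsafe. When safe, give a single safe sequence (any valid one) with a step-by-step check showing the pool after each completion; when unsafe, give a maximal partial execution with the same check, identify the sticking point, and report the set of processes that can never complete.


UNSAFE.
Key observation: even finishing J5, J2, J4, J3 leaves just (5, 4, 9, 2) free — too little r3 for any of the remaining processes.
The run J5, J2, J4, J3 cannot be extended any further. Step-by-step check:
  pool = (1, 1, 2, 1)
  run J5 (needs (1, 0, 2, 1), free (1, 1, 2, 1)); after release of (1, 0, 2, 1) the pool is (2, 1, 4, 2)
  run J2 (needs (2, 1, 4, 2), free (2, 1, 4, 2)); after release of (1, 2, 2, 0) the pool is (3, 3, 6, 2)
  run J4 (needs (1, 3, 2, 0), free (3, 3, 6, 2)); after release of (0, 1, 3, 0) the pool is (3, 4, 9, 2)
  run J3 (needs (3, 3, 5, 1), free (3, 4, 9, 2)); after release of (2, 0, 0, 0) the pool is (5, 4, 9, 2)
  J1 still needs (1, 4, 0, 3) but only (5, 4, 9, 2) is free — short on r3
  J7 still needs (0, 1, 3, 3) but only (5, 4, 9, 2) is free — short on r3
Permanently blocked: J1 and J7.
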